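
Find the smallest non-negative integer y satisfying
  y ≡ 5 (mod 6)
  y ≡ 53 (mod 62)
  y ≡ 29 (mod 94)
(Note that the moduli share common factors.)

gcd(6, 62) = 2 and 2 | (53 − 5), so the pair is consistent; merging gives y ≡ 53 (mod 186), where 186 = lcm(6, 62).
gcd(186, 94) = 2 and 2 | (29 − 53), so the pair is consistent; merging gives y ≡ 2285 (mod 8742), where 8742 = lcm(186, 94).
The solution is unique modulo lcm(6, 62, 94) = 8742.

2285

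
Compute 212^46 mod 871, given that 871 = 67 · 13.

256

Mod 67: 212 ≡ 11; 11^46 ≡ 55 (mod 67).
Mod 13: 212 ≡ 4; by Fermat, exponent reduces to 46 mod 12 = 10; 4^10 ≡ 9 (mod 13).
Combine by CRT: x ≡ 55 (mod 67), x ≡ 9 (mod 13) ⇒ x ≡ 256 (mod 871).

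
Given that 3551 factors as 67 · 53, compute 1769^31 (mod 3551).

Mod 67: 1769 ≡ 27; 27^31 ≡ 42 (mod 67).
Mod 53: 1769 ≡ 20; 20^31 ≡ 34 (mod 53).
Combine by CRT: x ≡ 42 (mod 67), x ≡ 34 (mod 53) ⇒ x ≡ 511 (mod 3551).

511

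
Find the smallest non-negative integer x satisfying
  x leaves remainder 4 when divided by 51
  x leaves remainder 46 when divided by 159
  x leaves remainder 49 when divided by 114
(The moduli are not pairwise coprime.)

gcd(51, 159) = 3 and 3 | (46 − 4), so the pair is consistent; merging gives x ≡ 1636 (mod 2703), where 2703 = lcm(51, 159).
gcd(2703, 114) = 3 and 3 | (49 − 1636), so the pair is consistent; merging gives x ≡ 47587 (mod 102714), where 102714 = lcm(2703, 114).
The solution is unique modulo lcm(51, 159, 114) = 102714.

47587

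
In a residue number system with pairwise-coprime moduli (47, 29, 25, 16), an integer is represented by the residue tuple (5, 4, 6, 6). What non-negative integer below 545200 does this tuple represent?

375206

Combine the congruences pairwise.
From x ≡ 5 (mod 47) write x = 5 + 47t. Substituting into x ≡ 4 (mod 29) gives 47t ≡ 28 (mod 29), and since 18⁻¹ ≡ 21 (mod 29), t ≡ 8. Hence x ≡ 5 + 47·8 = 381 (mod 1363).
From x ≡ 381 (mod 1363) write x = 381 + 1363t. Substituting into x ≡ 6 (mod 25) gives 1363t ≡ 0 (mod 25), and since 13⁻¹ ≡ 2 (mod 25), t ≡ 0. Hence x ≡ 381 + 1363·0 = 381 (mod 34075).
From x ≡ 381 (mod 34075) write x = 381 + 34075t. Substituting into x ≡ 6 (mod 16) gives 34075t ≡ 9 (mod 16), and since 11⁻¹ ≡ 3 (mod 16), t ≡ 11. Hence x ≡ 381 + 34075·11 = 375206 (mod 545200).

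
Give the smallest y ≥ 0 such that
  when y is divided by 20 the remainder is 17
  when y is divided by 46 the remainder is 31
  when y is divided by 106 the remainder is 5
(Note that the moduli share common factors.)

23537

Combine the congruences pairwise.
gcd(20, 46) = 2 and 2 | (31 − 17), so the pair is consistent; merging gives y ≡ 77 (mod 460), where 460 = lcm(20, 46).
gcd(460, 106) = 2 and 2 | (5 − 77), so the pair is consistent; merging gives y ≡ 23537 (mod 24380), where 24380 = lcm(460, 106).
The solution is unique modulo lcm(20, 46, 106) = 24380.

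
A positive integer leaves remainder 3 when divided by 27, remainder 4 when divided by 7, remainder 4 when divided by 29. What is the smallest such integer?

The moduli are pairwise coprime; N = 27·7·29 = 5481.
N/27 = 203; 203 ≡ 14 (mod 27); 14·2 ≡ 1, so inverse 2.
N/7 = 783; 783 ≡ 6 (mod 7); 6·6 ≡ 1, so inverse 6.
N/29 = 189; 189 ≡ 15 (mod 29); 15·2 ≡ 1, so inverse 2.
x ≡ 3·203·2 + 4·783·6 + 4·189·2 = 21522.
21522 mod 5481 = 5079.

5079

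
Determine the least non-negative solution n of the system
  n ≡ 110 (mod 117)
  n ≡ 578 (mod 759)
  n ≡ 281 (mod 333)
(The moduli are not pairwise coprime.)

1066214

gcd(117, 759) = 3 and 3 | (578 − 110), so the pair is consistent; merging gives n ≡ 578 (mod 29601), where 29601 = lcm(117, 759).
gcd(29601, 333) = 9 and 9 | (281 − 578), so the pair is consistent; merging gives n ≡ 1066214 (mod 1095237), where 1095237 = lcm(29601, 333).
The solution is unique modulo lcm(117, 759, 333) = 1095237.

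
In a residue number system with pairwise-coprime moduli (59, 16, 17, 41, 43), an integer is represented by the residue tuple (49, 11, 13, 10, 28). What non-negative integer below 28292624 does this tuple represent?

23761355

The moduli are pairwise coprime; N = 59·16·17·41·43 = 28292624.
N/59 = 479536; 479536 ≡ 43 (mod 59); 43·11 ≡ 1, so inverse 11.
N/16 = 1768289; 1768289 ≡ 1 (mod 16), inverse 1.
N/17 = 1664272; 1664272 ≡ 6 (mod 17); 6·3 ≡ 1, so inverse 3.
N/41 = 690064; 690064 ≡ 34 (mod 41); 34·35 ≡ 1, so inverse 35.
N/43 = 657968; 657968 ≡ 25 (mod 43); 25·31 ≡ 1, so inverse 31.
x ≡ 49·479536·11 + 11·1768289·1 + 13·1664272·3 + 10·690064·35 + 28·657968·31 = 1155466315.
1155466315 mod 28292624 = 23761355.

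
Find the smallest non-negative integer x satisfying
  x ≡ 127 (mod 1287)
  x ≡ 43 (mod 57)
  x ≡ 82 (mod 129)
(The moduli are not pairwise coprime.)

gcd(1287, 57) = 3 and 3 | (43 − 127), so the pair is consistent; merging gives x ≡ 16858 (mod 24453), where 24453 = lcm(1287, 57).
gcd(24453, 129) = 3 and 3 | (82 − 16858), so the pair is consistent; merging gives x ≡ 628183 (mod 1051479), where 1051479 = lcm(24453, 129).
The solution is unique modulo lcm(1287, 57, 129) = 1051479.

628183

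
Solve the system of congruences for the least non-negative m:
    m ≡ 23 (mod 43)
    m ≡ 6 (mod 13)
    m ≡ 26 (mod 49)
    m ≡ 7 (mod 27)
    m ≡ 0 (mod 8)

The moduli are pairwise coprime; N = 43·13·49·27·8 = 5916456.
N/43 = 137592; 137592 ≡ 35 (mod 43); 35·16 ≡ 1, so inverse 16.
N/13 = 455112; 455112 ≡ 8 (mod 13); 8·5 ≡ 1, so inverse 5.
N/49 = 120744; 120744 ≡ 8 (mod 49); 8·43 ≡ 1, so inverse 43.
N/27 = 219128; 219128 ≡ 23 (mod 27); 23·20 ≡ 1, so inverse 20.
N/8 = 739557; 739557 ≡ 5 (mod 8); 5·5 ≡ 1, so inverse 5.
m ≡ 23·137592·16 + 6·455112·5 + 26·120744·43 + 7·219128·20 + 0·739557·5 = 229956928.
229956928 mod 5916456 = 5131600.

5131600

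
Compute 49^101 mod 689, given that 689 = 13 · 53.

342

Mod 13: 49 ≡ 10; by Fermat, exponent reduces to 101 mod 12 = 5; 10^5 ≡ 4 (mod 13).
Mod 53: 49 ≡ 49; by Fermat, exponent reduces to 101 mod 52 = 49; 49^49 ≡ 24 (mod 53).
Combine by CRT: x ≡ 4 (mod 13), x ≡ 24 (mod 53) ⇒ x ≡ 342 (mod 689).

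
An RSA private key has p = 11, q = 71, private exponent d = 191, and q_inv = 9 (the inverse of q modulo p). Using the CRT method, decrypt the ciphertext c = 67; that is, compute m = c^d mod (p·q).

d_p = d mod (p−1) = 191 mod 10 = 1; d_q = d mod (q−1) = 51.
m₁ = c^(d_p) mod p: c ≡ 1 (mod 11), and 1^1 mod 11 = 1.
m₂ = c^(d_q) mod q: c ≡ 67 (mod 71), and 67^51 mod 71 = 62.
h = q_inv·(m₁ − m₂) mod p = 9·(1 − 62) mod 11 = 1.
m = m₂ + h·q = 62 + 1·71 = 133.

133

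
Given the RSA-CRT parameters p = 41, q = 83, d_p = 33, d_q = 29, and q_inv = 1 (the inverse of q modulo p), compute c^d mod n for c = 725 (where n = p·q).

m₁ = c^(d_p) mod p: c ≡ 28 (mod 41), and 28^33 mod 41 = 11.
m₂ = c^(d_q) mod q: c ≡ 61 (mod 83), and 61^29 mod 83 = 10.
h = q_inv·(m₁ − m₂) mod p = 1·(11 − 10) mod 41 = 1.
m = m₂ + h·q = 10 + 1·83 = 93.

93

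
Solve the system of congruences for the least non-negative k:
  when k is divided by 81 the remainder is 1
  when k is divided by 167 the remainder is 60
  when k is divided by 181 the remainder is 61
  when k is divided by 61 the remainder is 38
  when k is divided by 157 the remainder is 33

14507053588

From k ≡ 1 (mod 81) write k = 1 + 81t. Substituting into k ≡ 60 (mod 167) gives 81t ≡ 59 (mod 167), and since 81⁻¹ ≡ 33 (mod 167), t ≡ 110. Hence k ≡ 1 + 81·110 = 8911 (mod 13527).
From k ≡ 8911 (mod 13527) write k = 8911 + 13527t. Substituting into k ≡ 61 (mod 181) gives 13527t ≡ 19 (mod 181), and since 133⁻¹ ≡ 49 (mod 181), t ≡ 26. Hence k ≡ 8911 + 13527·26 = 360613 (mod 2448387).
From k ≡ 360613 (mod 2448387) write k = 360613 + 2448387t. Substituting into k ≡ 38 (mod 61) gives 2448387t ≡ 57 (mod 61), and since 30⁻¹ ≡ 59 (mod 61), t ≡ 8. Hence k ≡ 360613 + 2448387·8 = 19947709 (mod 149351607).
From k ≡ 19947709 (mod 149351607) write k = 19947709 + 149351607t. Substituting into k ≡ 33 (mod 157) gives 149351607t ≡ 116 (mod 157), and since 19⁻¹ ≡ 124 (mod 157), t ≡ 97. Hence k ≡ 19947709 + 149351607·97 = 14507053588 (mod 23448202299).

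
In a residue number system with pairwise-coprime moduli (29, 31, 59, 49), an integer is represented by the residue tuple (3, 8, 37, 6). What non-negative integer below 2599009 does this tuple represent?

641367

From x ≡ 3 (mod 29) write x = 3 + 29t. Substituting into x ≡ 8 (mod 31) gives 29t ≡ 5 (mod 31), and since 29⁻¹ ≡ 15 (mod 31), t ≡ 13. Hence x ≡ 3 + 29·13 = 380 (mod 899).
From x ≡ 380 (mod 899) write x = 380 + 899t. Substituting into x ≡ 37 (mod 59) gives 899t ≡ 11 (mod 59), and since 14⁻¹ ≡ 38 (mod 59), t ≡ 5. Hence x ≡ 380 + 899·5 = 4875 (mod 53041).
From x ≡ 4875 (mod 53041) write x = 4875 + 53041t. Substituting into x ≡ 6 (mod 49) gives 53041t ≡ 31 (mod 49), and since 23⁻¹ ≡ 32 (mod 49), t ≡ 12. Hence x ≡ 4875 + 53041·12 = 641367 (mod 2599009).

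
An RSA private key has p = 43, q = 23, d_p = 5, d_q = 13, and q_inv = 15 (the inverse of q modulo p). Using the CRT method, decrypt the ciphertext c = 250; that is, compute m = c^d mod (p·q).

428

m₁ = c^(d_p) mod p: c ≡ 35 (mod 43), and 35^5 mod 43 = 41.
m₂ = c^(d_q) mod q: c ≡ 20 (mod 23), and 20^13 mod 23 = 14.
h = q_inv·(m₁ − m₂) mod p = 15·(41 − 14) mod 43 = 18.
m = m₂ + h·q = 14 + 18·23 = 428.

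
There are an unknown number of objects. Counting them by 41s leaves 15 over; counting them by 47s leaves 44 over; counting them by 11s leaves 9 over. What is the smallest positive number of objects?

The moduli are pairwise coprime; M = 41·47·11 = 21197.
M/41 = 517; 517 ≡ 25 (mod 41); 25·23 ≡ 1, so inverse 23.
M/47 = 451; 451 ≡ 28 (mod 47); 28·42 ≡ 1, so inverse 42.
M/11 = 1927; 1927 ≡ 2 (mod 11); 2·6 ≡ 1, so inverse 6.
N ≡ 15·517·23 + 44·451·42 + 9·1927·6 = 1115871.
1115871 mod 21197 = 13627.

13627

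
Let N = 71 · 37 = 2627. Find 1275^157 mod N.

1737

Mod 71: 1275 ≡ 68; by Fermat, exponent reduces to 157 mod 70 = 17; 68^17 ≡ 33 (mod 71).
Mod 37: 1275 ≡ 17; by Fermat, exponent reduces to 157 mod 36 = 13; 17^13 ≡ 35 (mod 37).
Combine by CRT: x ≡ 33 (mod 71), x ≡ 35 (mod 37) ⇒ x ≡ 1737 (mod 2627).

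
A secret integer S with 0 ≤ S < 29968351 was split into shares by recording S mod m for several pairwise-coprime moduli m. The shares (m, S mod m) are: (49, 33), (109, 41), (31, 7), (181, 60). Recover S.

The moduli are pairwise coprime; N = 49·109·31·181 = 29968351.
N/49 = 611599; 611599 ≡ 30 (mod 49); 30·18 ≡ 1, so inverse 18.
N/109 = 274939; 274939 ≡ 41 (mod 109); 41·8 ≡ 1, so inverse 8.
N/31 = 966721; 966721 ≡ 17 (mod 31); 17·11 ≡ 1, so inverse 11.
N/181 = 165571; 165571 ≡ 137 (mod 181); 137·37 ≡ 1, so inverse 37.
S ≡ 33·611599·18 + 41·274939·8 + 7·966721·11 + 60·165571·37 = 895474935.
895474935 mod 29968351 = 26392756.

26392756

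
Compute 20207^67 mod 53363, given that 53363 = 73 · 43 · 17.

46908

Mod 73: 20207 ≡ 59; 59^67 ≡ 42 (mod 73).
Mod 43: 20207 ≡ 40; by Fermat, exponent reduces to 67 mod 42 = 25; 40^25 ≡ 38 (mod 43).
Mod 17: 20207 ≡ 11; by Fermat, exponent reduces to 67 mod 16 = 3; 11^3 ≡ 5 (mod 17).
Combine by CRT: x ≡ 42 (mod 73), x ≡ 38 (mod 43), x ≡ 5 (mod 17) ⇒ x ≡ 46908 (mod 53363).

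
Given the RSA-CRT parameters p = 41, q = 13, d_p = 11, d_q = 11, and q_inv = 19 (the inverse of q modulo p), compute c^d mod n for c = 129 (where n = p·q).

m₁ = c^(d_p) mod p: c ≡ 6 (mod 41), and 6^11 mod 41 = 28.
m₂ = c^(d_q) mod q: c ≡ 12 (mod 13), and 12^11 mod 13 = 12.
h = q_inv·(m₁ − m₂) mod p = 19·(28 − 12) mod 41 = 17.
m = m₂ + h·q = 12 + 17·13 = 233.

233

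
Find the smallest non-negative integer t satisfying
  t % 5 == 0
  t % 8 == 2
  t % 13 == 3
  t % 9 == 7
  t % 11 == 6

18970

From t ≡ 0 (mod 5) write t = 0 + 5s. Substituting into t ≡ 2 (mod 8) gives 5s ≡ 2 (mod 8), and since 5⁻¹ ≡ 5 (mod 8), s ≡ 2. Hence t ≡ 0 + 5·2 = 10 (mod 40).
From t ≡ 10 (mod 40) write t = 10 + 40s. Substituting into t ≡ 3 (mod 13) gives 40s ≡ 6 (mod 13), and since 1⁻¹ ≡ 1 (mod 13), s ≡ 6. Hence t ≡ 10 + 40·6 = 250 (mod 520).
From t ≡ 250 (mod 520) write t = 250 + 520s. Substituting into t ≡ 7 (mod 9) gives 520s ≡ 0 (mod 9), and since 7⁻¹ ≡ 4 (mod 9), s ≡ 0. Hence t ≡ 250 + 520·0 = 250 (mod 4680).
From t ≡ 250 (mod 4680) write t = 250 + 4680s. Substituting into t ≡ 6 (mod 11) gives 4680s ≡ 9 (mod 11), and since 5⁻¹ ≡ 9 (mod 11), s ≡ 4. Hence t ≡ 250 + 4680·4 = 18970 (mod 51480).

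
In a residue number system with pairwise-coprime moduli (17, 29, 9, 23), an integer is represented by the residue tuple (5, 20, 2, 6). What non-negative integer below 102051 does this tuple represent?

The moduli are pairwise coprime; N = 17·29·9·23 = 102051.
N/17 = 6003; 6003 ≡ 2 (mod 17); 2·9 ≡ 1, so inverse 9.
N/29 = 3519; 3519 ≡ 10 (mod 29); 10·3 ≡ 1, so inverse 3.
N/9 = 11339; 11339 ≡ 8 (mod 9); 8·8 ≡ 1, so inverse 8.
N/23 = 4437; 4437 ≡ 21 (mod 23); 21·11 ≡ 1, so inverse 11.
x ≡ 5·6003·9 + 20·3519·3 + 2·11339·8 + 6·4437·11 = 955541.
955541 mod 102051 = 37082.

37082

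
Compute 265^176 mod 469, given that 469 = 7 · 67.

1

Mod 7: 265 ≡ 6; by Fermat, exponent reduces to 176 mod 6 = 2; 6^2 ≡ 1 (mod 7).
Mod 67: 265 ≡ 64; by Fermat, exponent reduces to 176 mod 66 = 44; 64^44 ≡ 1 (mod 67).
Combine by CRT: x ≡ 1 (mod 7), x ≡ 1 (mod 67) ⇒ x ≡ 1 (mod 469).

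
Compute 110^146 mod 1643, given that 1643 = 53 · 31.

Mod 53: 110 ≡ 4; by Fermat, exponent reduces to 146 mod 52 = 42; 4^42 ≡ 42 (mod 53).
Mod 31: 110 ≡ 17; by Fermat, exponent reduces to 146 mod 30 = 26; 17^26 ≡ 9 (mod 31).
Combine by CRT: x ≡ 42 (mod 53), x ≡ 9 (mod 31) ⇒ x ≡ 784 (mod 1643).

784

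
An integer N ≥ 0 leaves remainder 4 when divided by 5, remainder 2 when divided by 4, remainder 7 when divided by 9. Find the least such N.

The moduli are pairwise coprime; M = 5·4·9 = 180.
M/5 = 36; 36 ≡ 1 (mod 5), inverse 1.
M/4 = 45; 45 ≡ 1 (mod 4), inverse 1.
M/9 = 20; 20 ≡ 2 (mod 9); 2·5 ≡ 1, so inverse 5.
N ≡ 4·36·1 + 2·45·1 + 7·20·5 = 934.
934 mod 180 = 34.

34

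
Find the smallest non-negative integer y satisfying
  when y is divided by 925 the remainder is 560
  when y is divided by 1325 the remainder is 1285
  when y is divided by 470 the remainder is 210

4340660

Combine the congruences pairwise.
gcd(925, 1325) = 25 and 25 | (1285 − 560), so the pair is consistent; merging gives y ≡ 26460 (mod 49025), where 49025 = lcm(925, 1325).
gcd(49025, 470) = 5 and 5 | (210 − 26460), so the pair is consistent; merging gives y ≡ 4340660 (mod 4608350), where 4608350 = lcm(49025, 470).
The solution is unique modulo lcm(925, 1325, 470) = 4608350.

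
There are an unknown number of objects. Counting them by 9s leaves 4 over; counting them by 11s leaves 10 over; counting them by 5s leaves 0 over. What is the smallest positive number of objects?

The moduli are pairwise coprime; M = 9·11·5 = 495.
M/9 = 55; 55 ≡ 1 (mod 9), inverse 1.
M/11 = 45; 45 ≡ 1 (mod 11), inverse 1.
M/5 = 99; 99 ≡ 4 (mod 5); 4·4 ≡ 1, so inverse 4.
N ≡ 4·55·1 + 10·45·1 + 0·99·4 = 670.
670 mod 495 = 175.

175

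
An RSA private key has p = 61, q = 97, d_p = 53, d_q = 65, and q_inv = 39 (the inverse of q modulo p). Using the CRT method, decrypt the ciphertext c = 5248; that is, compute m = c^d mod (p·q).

5297

m₁ = c^(d_p) mod p: c ≡ 2 (mod 61), and 2^53 mod 61 = 51.
m₂ = c^(d_q) mod q: c ≡ 10 (mod 97), and 10^65 mod 97 = 59.
h = q_inv·(m₁ − m₂) mod p = 39·(51 − 59) mod 61 = 54.
m = m₂ + h·q = 59 + 54·97 = 5297.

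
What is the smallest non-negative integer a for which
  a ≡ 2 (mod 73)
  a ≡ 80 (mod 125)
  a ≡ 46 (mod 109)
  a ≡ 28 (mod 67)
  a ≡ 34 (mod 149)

The moduli are pairwise coprime; N = 73·125·109·67·149 = 9929341375.
N/73 = 136018375; 136018375 ≡ 30 (mod 73); 30·56 ≡ 1, so inverse 56.
N/125 = 79434731; 79434731 ≡ 106 (mod 125); 106·46 ≡ 1, so inverse 46.
N/109 = 91094875; 91094875 ≡ 87 (mod 109); 87·104 ≡ 1, so inverse 104.
N/67 = 148199125; 148199125 ≡ 16 (mod 67); 16·21 ≡ 1, so inverse 21.
N/149 = 66639875; 66639875 ≡ 72 (mod 149); 72·89 ≡ 1, so inverse 89.
a ≡ 2·136018375·56 + 80·79434731·46 + 46·91094875·104 + 28·148199125·21 + 34·66639875·89 = 1032145097330.
1032145097330 mod 9929341375 = 9422935705.

9422935705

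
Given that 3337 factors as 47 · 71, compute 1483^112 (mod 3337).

3220

Mod 47: 1483 ≡ 26; by Fermat, exponent reduces to 112 mod 46 = 20; 26^20 ≡ 24 (mod 47).
Mod 71: 1483 ≡ 63; by Fermat, exponent reduces to 112 mod 70 = 42; 63^42 ≡ 25 (mod 71).
Combine by CRT: x ≡ 24 (mod 47), x ≡ 25 (mod 71) ⇒ x ≡ 3220 (mod 3337).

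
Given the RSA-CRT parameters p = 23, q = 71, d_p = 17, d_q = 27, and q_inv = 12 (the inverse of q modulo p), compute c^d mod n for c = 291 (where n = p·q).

m₁ = c^(d_p) mod p: c ≡ 15 (mod 23), and 15^17 mod 23 = 10.
m₂ = c^(d_q) mod q: c ≡ 7 (mod 71), and 7^27 mod 71 = 21.
h = q_inv·(m₁ − m₂) mod p = 12·(10 − 21) mod 23 = 6.
m = m₂ + h·q = 21 + 6·71 = 447.

447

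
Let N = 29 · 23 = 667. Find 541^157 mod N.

Mod 29: 541 ≡ 19; by Fermat, exponent reduces to 157 mod 28 = 17; 19^17 ≡ 14 (mod 29).
Mod 23: 541 ≡ 12; by Fermat, exponent reduces to 157 mod 22 = 3; 12^3 ≡ 3 (mod 23).
Combine by CRT: x ≡ 14 (mod 29), x ≡ 3 (mod 23) ⇒ x ≡ 72 (mod 667).

72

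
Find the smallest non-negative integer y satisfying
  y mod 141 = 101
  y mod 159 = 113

gcd(141, 159) = 3 and 3 | (113 − 101), so the pair is consistent; merging gives y ≡ 2498 (mod 7473), where 7473 = lcm(141, 159).
The solution is unique modulo lcm(141, 159) = 7473.

2498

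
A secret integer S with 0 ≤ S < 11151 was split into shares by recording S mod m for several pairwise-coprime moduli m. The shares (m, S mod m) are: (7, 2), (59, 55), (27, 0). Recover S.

2592

From S ≡ 2 (mod 7) write S = 2 + 7t. Substituting into S ≡ 55 (mod 59) gives 7t ≡ 53 (mod 59), and since 7⁻¹ ≡ 17 (mod 59), t ≡ 16. Hence S ≡ 2 + 7·16 = 114 (mod 413).
From S ≡ 114 (mod 413) write S = 114 + 413t. Substituting into S ≡ 0 (mod 27) gives 413t ≡ 21 (mod 27), and since 8⁻¹ ≡ 17 (mod 27), t ≡ 6. Hence S ≡ 114 + 413·6 = 2592 (mod 11151).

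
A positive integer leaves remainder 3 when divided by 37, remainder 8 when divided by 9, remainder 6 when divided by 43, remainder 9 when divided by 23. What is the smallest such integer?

142379

The moduli are pairwise coprime; M = 37·9·43·23 = 329337.
M/37 = 8901; 8901 ≡ 21 (mod 37); 21·30 ≡ 1, so inverse 30.
M/9 = 36593; 36593 ≡ 8 (mod 9); 8·8 ≡ 1, so inverse 8.
M/43 = 7659; 7659 ≡ 5 (mod 43); 5·26 ≡ 1, so inverse 26.
M/23 = 14319; 14319 ≡ 13 (mod 23); 13·16 ≡ 1, so inverse 16.
N ≡ 3·8901·30 + 8·36593·8 + 6·7659·26 + 9·14319·16 = 6399782.
6399782 mod 329337 = 142379.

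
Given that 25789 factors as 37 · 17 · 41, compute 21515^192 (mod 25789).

18140

Mod 37: 21515 ≡ 18; by Fermat, exponent reduces to 192 mod 36 = 12; 18^12 ≡ 10 (mod 37).
Mod 17: 21515 ≡ 10; since 16 | 192, by Fermat 10^192 ≡ 1 (mod 17).
Mod 41: 21515 ≡ 31; by Fermat, exponent reduces to 192 mod 40 = 32; 31^32 ≡ 18 (mod 41).
Combine by CRT: x ≡ 10 (mod 37), x ≡ 1 (mod 17), x ≡ 18 (mod 41) ⇒ x ≡ 18140 (mod 25789).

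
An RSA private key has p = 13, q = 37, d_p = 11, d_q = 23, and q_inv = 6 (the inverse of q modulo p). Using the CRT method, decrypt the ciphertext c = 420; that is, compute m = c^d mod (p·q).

m₁ = c^(d_p) mod p: c ≡ 4 (mod 13), and 4^11 mod 13 = 10.
m₂ = c^(d_q) mod q: c ≡ 13 (mod 37), and 13^23 mod 37 = 2.
h = q_inv·(m₁ − m₂) mod p = 6·(10 − 2) mod 13 = 9.
m = m₂ + h·q = 2 + 9·37 = 335.

335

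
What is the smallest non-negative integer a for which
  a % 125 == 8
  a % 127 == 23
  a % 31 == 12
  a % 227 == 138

7277758

The moduli are pairwise coprime; N = 125·127·31·227 = 111712375.
N/125 = 893699; 893699 ≡ 74 (mod 125); 74·49 ≡ 1, so inverse 49.
N/127 = 879625; 879625 ≡ 23 (mod 127); 23·116 ≡ 1, so inverse 116.
N/31 = 3603625; 3603625 ≡ 30 (mod 31); 30·30 ≡ 1, so inverse 30.
N/227 = 492125; 492125 ≡ 216 (mod 227); 216·165 ≡ 1, so inverse 165.
a ≡ 8·893699·49 + 23·879625·116 + 12·3603625·30 + 138·492125·165 = 15200160758.
15200160758 mod 111712375 = 7277758.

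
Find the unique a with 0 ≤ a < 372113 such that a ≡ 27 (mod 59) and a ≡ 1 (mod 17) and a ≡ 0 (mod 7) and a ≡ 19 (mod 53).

The moduli are pairwise coprime; N = 59·17·7·53 = 372113.
N/59 = 6307; 6307 ≡ 53 (mod 59); 53·49 ≡ 1, so inverse 49.
N/17 = 21889; 21889 ≡ 10 (mod 17); 10·12 ≡ 1, so inverse 12.
N/7 = 53159; 53159 ≡ 1 (mod 7), inverse 1.
N/53 = 7021; 7021 ≡ 25 (mod 53); 25·17 ≡ 1, so inverse 17.
a ≡ 27·6307·49 + 1·21889·12 + 0·53159·1 + 19·7021·17 = 10874612.
10874612 mod 372113 = 83335.

83335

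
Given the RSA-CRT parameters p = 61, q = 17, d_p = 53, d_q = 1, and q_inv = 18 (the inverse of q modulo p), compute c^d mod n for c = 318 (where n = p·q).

352

m₁ = c^(d_p) mod p: c ≡ 13 (mod 61), and 13^53 mod 61 = 47.
m₂ = c^(d_q) mod q: c ≡ 12 (mod 17), and 12^1 mod 17 = 12.
h = q_inv·(m₁ − m₂) mod p = 18·(47 − 12) mod 61 = 20.
m = m₂ + h·q = 12 + 20·17 = 352.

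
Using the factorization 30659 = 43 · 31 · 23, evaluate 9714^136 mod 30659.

Mod 43: 9714 ≡ 39; by Fermat, exponent reduces to 136 mod 42 = 10; 39^10 ≡ 21 (mod 43).
Mod 31: 9714 ≡ 11; by Fermat, exponent reduces to 136 mod 30 = 16; 11^16 ≡ 20 (mod 31).
Mod 23: 9714 ≡ 8; by Fermat, exponent reduces to 136 mod 22 = 4; 8^4 ≡ 2 (mod 23).
Combine by CRT: x ≡ 21 (mod 43), x ≡ 20 (mod 31), x ≡ 2 (mod 23) ⇒ x ≡ 15458 (mod 30659).

15458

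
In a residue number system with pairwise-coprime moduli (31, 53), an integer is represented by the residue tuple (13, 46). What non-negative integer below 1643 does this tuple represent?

788

From x ≡ 13 (mod 31) write x = 13 + 31t. Substituting into x ≡ 46 (mod 53) gives 31t ≡ 33 (mod 53), and since 31⁻¹ ≡ 12 (mod 53), t ≡ 25. Hence x ≡ 13 + 31·25 = 788 (mod 1643).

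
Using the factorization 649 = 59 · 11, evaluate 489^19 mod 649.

64

Mod 59: 489 ≡ 17; 17^19 ≡ 5 (mod 59).
Mod 11: 489 ≡ 5; by Fermat, exponent reduces to 19 mod 10 = 9; 5^9 ≡ 9 (mod 11).
Combine by CRT: x ≡ 5 (mod 59), x ≡ 9 (mod 11) ⇒ x ≡ 64 (mod 649).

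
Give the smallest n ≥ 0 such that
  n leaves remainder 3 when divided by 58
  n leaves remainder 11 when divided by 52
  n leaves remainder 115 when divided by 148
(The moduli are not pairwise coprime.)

Combine the congruences pairwise.
gcd(58, 52) = 2 and 2 | (11 − 3), so the pair is consistent; merging gives n ≡ 583 (mod 1508), where 1508 = lcm(58, 52).
gcd(1508, 148) = 4 and 4 | (115 − 583), so the pair is consistent; merging gives n ≡ 23203 (mod 55796), where 55796 = lcm(1508, 148).
The solution is unique modulo lcm(58, 52, 148) = 55796.

23203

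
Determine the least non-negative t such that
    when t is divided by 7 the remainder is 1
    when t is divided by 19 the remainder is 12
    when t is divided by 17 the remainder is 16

50

Combine the congruences pairwise.
From t ≡ 1 (mod 7) write t = 1 + 7s. Substituting into t ≡ 12 (mod 19) gives 7s ≡ 11 (mod 19), and since 7⁻¹ ≡ 11 (mod 19), s ≡ 7. Hence t ≡ 1 + 7·7 = 50 (mod 133).
From t ≡ 50 (mod 133) write t = 50 + 133s. Substituting into t ≡ 16 (mod 17) gives 133s ≡ 0 (mod 17), and since 14⁻¹ ≡ 11 (mod 17), s ≡ 0. Hence t ≡ 50 + 133·0 = 50 (mod 2261).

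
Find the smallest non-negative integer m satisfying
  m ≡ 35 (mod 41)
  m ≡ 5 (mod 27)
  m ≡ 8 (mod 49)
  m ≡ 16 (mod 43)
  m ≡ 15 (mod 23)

The moduli are pairwise coprime; N = 41·27·49·43·23 = 53646327.
N/41 = 1308447; 1308447 ≡ 14 (mod 41); 14·3 ≡ 1, so inverse 3.
N/27 = 1986901; 1986901 ≡ 25 (mod 27); 25·13 ≡ 1, so inverse 13.
N/49 = 1094823; 1094823 ≡ 16 (mod 49); 16·46 ≡ 1, so inverse 46.
N/43 = 1247589; 1247589 ≡ 30 (mod 43); 30·33 ≡ 1, so inverse 33.
N/23 = 2332449; 2332449 ≡ 19 (mod 23); 19·17 ≡ 1, so inverse 17.
m ≡ 35·1308447·3 + 5·1986901·13 + 8·1094823·46 + 16·1247589·33 + 15·2332449·17 = 1922931851.
1922931851 mod 53646327 = 45310406.

45310406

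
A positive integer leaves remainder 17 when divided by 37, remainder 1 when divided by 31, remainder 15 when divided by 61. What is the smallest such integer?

Combine the congruences pairwise.
From m ≡ 17 (mod 37) write m = 17 + 37t. Substituting into m ≡ 1 (mod 31) gives 37t ≡ 15 (mod 31), and since 6⁻¹ ≡ 26 (mod 31), t ≡ 18. Hence m ≡ 17 + 37·18 = 683 (mod 1147).
From m ≡ 683 (mod 1147) write m = 683 + 1147t. Substituting into m ≡ 15 (mod 61) gives 1147t ≡ 3 (mod 61), and since 49⁻¹ ≡ 5 (mod 61), t ≡ 15. Hence m ≡ 683 + 1147·15 = 17888 (mod 69967).

17888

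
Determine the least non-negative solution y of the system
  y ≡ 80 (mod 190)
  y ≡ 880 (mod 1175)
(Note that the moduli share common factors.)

gcd(190, 1175) = 5 and 5 | (880 − 80), so the pair is consistent; merging gives y ≡ 31430 (mod 44650), where 44650 = lcm(190, 1175).
The solution is unique modulo lcm(190, 1175) = 44650.

31430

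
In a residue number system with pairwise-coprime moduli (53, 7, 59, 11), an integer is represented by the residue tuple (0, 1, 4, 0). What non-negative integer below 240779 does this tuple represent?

From x ≡ 0 (mod 53) write x = 0 + 53t. Substituting into x ≡ 1 (mod 7) gives 53t ≡ 1 (mod 7), and since 4⁻¹ ≡ 2 (mod 7), t ≡ 2. Hence x ≡ 0 + 53·2 = 106 (mod 371).
From x ≡ 106 (mod 371) write x = 106 + 371t. Substituting into x ≡ 4 (mod 59) gives 371t ≡ 16 (mod 59), and since 17⁻¹ ≡ 7 (mod 59), t ≡ 53. Hence x ≡ 106 + 371·53 = 19769 (mod 21889).
From x ≡ 19769 (mod 21889) write x = 19769 + 21889t. Substituting into x ≡ 0 (mod 11) gives 21889t ≡ 9 (mod 11), and since 10⁻¹ ≡ 10 (mod 11), t ≡ 2. Hence x ≡ 19769 + 21889·2 = 63547 (mod 240779).

63547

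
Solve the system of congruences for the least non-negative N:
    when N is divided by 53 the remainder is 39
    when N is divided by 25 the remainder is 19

Combine the congruences pairwise.
From N ≡ 39 (mod 53) write N = 39 + 53t. Substituting into N ≡ 19 (mod 25) gives 53t ≡ 5 (mod 25), and since 3⁻¹ ≡ 17 (mod 25), t ≡ 10. Hence N ≡ 39 + 53·10 = 569 (mod 1325).

569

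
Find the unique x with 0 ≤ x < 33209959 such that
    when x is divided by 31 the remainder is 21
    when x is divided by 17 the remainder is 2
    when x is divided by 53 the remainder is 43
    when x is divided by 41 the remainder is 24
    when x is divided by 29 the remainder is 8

The moduli are pairwise coprime; N = 31·17·53·41·29 = 33209959.
N/31 = 1071289; 1071289 ≡ 22 (mod 31); 22·24 ≡ 1, so inverse 24.
N/17 = 1953527; 1953527 ≡ 6 (mod 17); 6·3 ≡ 1, so inverse 3.
N/53 = 626603; 626603 ≡ 37 (mod 53); 37·43 ≡ 1, so inverse 43.
N/41 = 809999; 809999 ≡ 3 (mod 41); 3·14 ≡ 1, so inverse 14.
N/29 = 1145171; 1145171 ≡ 19 (mod 29); 19·26 ≡ 1, so inverse 26.
x ≡ 21·1071289·24 + 2·1953527·3 + 43·626603·43 + 24·809999·14 + 8·1145171·26 = 2220594997.
2220594997 mod 33209959 = 28737703.

28737703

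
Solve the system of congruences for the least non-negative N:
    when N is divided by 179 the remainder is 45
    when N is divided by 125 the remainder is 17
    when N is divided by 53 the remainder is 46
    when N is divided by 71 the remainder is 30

Combine the congruences pairwise.
From N ≡ 45 (mod 179) write N = 45 + 179t. Substituting into N ≡ 17 (mod 125) gives 179t ≡ 97 (mod 125), and since 54⁻¹ ≡ 44 (mod 125), t ≡ 18. Hence N ≡ 45 + 179·18 = 3267 (mod 22375).
From N ≡ 3267 (mod 22375) write N = 3267 + 22375t. Substituting into N ≡ 46 (mod 53) gives 22375t ≡ 12 (mod 53), and since 9⁻¹ ≡ 6 (mod 53), t ≡ 19. Hence N ≡ 3267 + 22375·19 = 428392 (mod 1185875).
From N ≡ 428392 (mod 1185875) write N = 428392 + 1185875t. Substituting into N ≡ 30 (mod 71) gives 1185875t ≡ 52 (mod 71), and since 33⁻¹ ≡ 28 (mod 71), t ≡ 36. Hence N ≡ 428392 + 1185875·36 = 43119892 (mod 84197125).

43119892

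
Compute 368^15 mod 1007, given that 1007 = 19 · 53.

Mod 19: 368 ≡ 7; 7^15 ≡ 1 (mod 19).
Mod 53: 368 ≡ 50; 50^15 ≡ 48 (mod 53).
Combine by CRT: x ≡ 1 (mod 19), x ≡ 48 (mod 53) ⇒ x ≡ 419 (mod 1007).

419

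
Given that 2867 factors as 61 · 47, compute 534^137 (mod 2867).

Mod 61: 534 ≡ 46; by Fermat, exponent reduces to 137 mod 60 = 17; 46^17 ≡ 19 (mod 61).
Mod 47: 534 ≡ 17; by Fermat, exponent reduces to 137 mod 46 = 45; 17^45 ≡ 36 (mod 47).
Combine by CRT: x ≡ 19 (mod 61), x ≡ 36 (mod 47) ⇒ x ≡ 1117 (mod 2867).

1117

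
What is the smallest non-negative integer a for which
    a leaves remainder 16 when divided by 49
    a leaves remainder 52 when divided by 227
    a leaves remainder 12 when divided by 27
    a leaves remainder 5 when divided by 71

17508108

The moduli are pairwise coprime; N = 49·227·27·71 = 21322791.
N/49 = 435159; 435159 ≡ 39 (mod 49); 39·44 ≡ 1, so inverse 44.
N/227 = 93933; 93933 ≡ 182 (mod 227); 182·116 ≡ 1, so inverse 116.
N/27 = 789733; 789733 ≡ 10 (mod 27); 10·19 ≡ 1, so inverse 19.
N/71 = 300321; 300321 ≡ 62 (mod 71); 62·63 ≡ 1, so inverse 63.
a ≡ 16·435159·44 + 52·93933·116 + 12·789733·19 + 5·300321·63 = 1147616031.
1147616031 mod 21322791 = 17508108.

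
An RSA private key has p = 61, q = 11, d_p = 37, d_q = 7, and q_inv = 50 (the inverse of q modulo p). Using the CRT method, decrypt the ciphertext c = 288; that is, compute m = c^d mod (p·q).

579

m₁ = c^(d_p) mod p: c ≡ 44 (mod 61), and 44^37 mod 61 = 30.
m₂ = c^(d_q) mod q: c ≡ 2 (mod 11), and 2^7 mod 11 = 7.
h = q_inv·(m₁ − m₂) mod p = 50·(30 − 7) mod 61 = 52.
m = m₂ + h·q = 7 + 52·11 = 579.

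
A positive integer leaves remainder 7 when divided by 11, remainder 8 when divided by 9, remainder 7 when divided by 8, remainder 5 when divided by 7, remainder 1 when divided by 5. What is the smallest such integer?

From m ≡ 7 (mod 11) write m = 7 + 11t. Substituting into m ≡ 8 (mod 9) gives 11t ≡ 1 (mod 9), and since 2⁻¹ ≡ 5 (mod 9), t ≡ 5. Hence m ≡ 7 + 11·5 = 62 (mod 99).
From m ≡ 62 (mod 99) write m = 62 + 99t. Substituting into m ≡ 7 (mod 8) gives 99t ≡ 1 (mod 8), and since 3⁻¹ ≡ 3 (mod 8), t ≡ 3. Hence m ≡ 62 + 99·3 = 359 (mod 792).
From m ≡ 359 (mod 792) write m = 359 + 792t. Substituting into m ≡ 5 (mod 7) gives 792t ≡ 3 (mod 7), and since 1⁻¹ ≡ 1 (mod 7), t ≡ 3. Hence m ≡ 359 + 792·3 = 2735 (mod 5544).
From m ≡ 2735 (mod 5544) write m = 2735 + 5544t. Substituting into m ≡ 1 (mod 5) gives 5544t ≡ 1 (mod 5), and since 4⁻¹ ≡ 4 (mod 5), t ≡ 4. Hence m ≡ 2735 + 5544·4 = 24911 (mod 27720).

24911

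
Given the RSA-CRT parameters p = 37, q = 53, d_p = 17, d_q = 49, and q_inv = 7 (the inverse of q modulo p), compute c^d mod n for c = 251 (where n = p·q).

1568

m₁ = c^(d_p) mod p: c ≡ 29 (mod 37), and 29^17 mod 37 = 14.
m₂ = c^(d_q) mod q: c ≡ 39 (mod 53), and 39^49 mod 53 = 31.
h = q_inv·(m₁ − m₂) mod p = 7·(14 − 31) mod 37 = 29.
m = m₂ + h·q = 31 + 29·53 = 1568.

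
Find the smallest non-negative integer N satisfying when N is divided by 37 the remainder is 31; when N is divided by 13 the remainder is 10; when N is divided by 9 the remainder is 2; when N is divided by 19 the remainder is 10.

Combine the congruences pairwise.
From N ≡ 31 (mod 37) write N = 31 + 37t. Substituting into N ≡ 10 (mod 13) gives 37t ≡ 5 (mod 13), and since 11⁻¹ ≡ 6 (mod 13), t ≡ 4. Hence N ≡ 31 + 37·4 = 179 (mod 481).
From N ≡ 179 (mod 481) write N = 179 + 481t. Substituting into N ≡ 2 (mod 9) gives 481t ≡ 3 (mod 9), and since 4⁻¹ ≡ 7 (mod 9), t ≡ 3. Hence N ≡ 179 + 481·3 = 1622 (mod 4329).
From N ≡ 1622 (mod 4329) write N = 1622 + 4329t. Substituting into N ≡ 10 (mod 19) gives 4329t ≡ 3 (mod 19), and since 16⁻¹ ≡ 6 (mod 19), t ≡ 18. Hence N ≡ 1622 + 4329·18 = 79544 (mod 82251).

79544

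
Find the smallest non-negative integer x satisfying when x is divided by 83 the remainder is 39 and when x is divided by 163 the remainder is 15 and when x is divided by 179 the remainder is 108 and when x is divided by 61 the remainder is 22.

The moduli are pairwise coprime; N = 83·163·179·61 = 147723151.
N/83 = 1779797; 1779797 ≡ 28 (mod 83); 28·3 ≡ 1, so inverse 3.
N/163 = 906277; 906277 ≡ 160 (mod 163); 160·54 ≡ 1, so inverse 54.
N/179 = 825269; 825269 ≡ 79 (mod 179); 79·34 ≡ 1, so inverse 34.
N/61 = 2421691; 2421691 ≡ 52 (mod 61); 52·27 ≡ 1, so inverse 27.
x ≡ 39·1779797·3 + 15·906277·54 + 108·825269·34 + 22·2421691·27 = 5411192841.
5411192841 mod 147723151 = 93159405.

93159405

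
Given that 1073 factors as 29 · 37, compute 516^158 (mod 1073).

Mod 29: 516 ≡ 23; by Fermat, exponent reduces to 158 mod 28 = 18; 23^18 ≡ 20 (mod 29).
Mod 37: 516 ≡ 35; by Fermat, exponent reduces to 158 mod 36 = 14; 35^14 ≡ 30 (mod 37).
Combine by CRT: x ≡ 20 (mod 29), x ≡ 30 (mod 37) ⇒ x ≡ 252 (mod 1073).

252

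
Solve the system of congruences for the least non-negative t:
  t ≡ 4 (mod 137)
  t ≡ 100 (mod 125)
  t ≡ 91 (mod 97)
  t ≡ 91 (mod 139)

230195350

From t ≡ 4 (mod 137) write t = 4 + 137s. Substituting into t ≡ 100 (mod 125) gives 137s ≡ 96 (mod 125), and since 12⁻¹ ≡ 73 (mod 125), s ≡ 8. Hence t ≡ 4 + 137·8 = 1100 (mod 17125).
From t ≡ 1100 (mod 17125) write t = 1100 + 17125s. Substituting into t ≡ 91 (mod 97) gives 17125s ≡ 58 (mod 97), and since 53⁻¹ ≡ 11 (mod 97), s ≡ 56. Hence t ≡ 1100 + 17125·56 = 960100 (mod 1661125).
From t ≡ 960100 (mod 1661125) write t = 960100 + 1661125s. Substituting into t ≡ 91 (mod 139) gives 1661125s ≡ 64 (mod 139), and since 75⁻¹ ≡ 76 (mod 139), s ≡ 138. Hence t ≡ 960100 + 1661125·138 = 230195350 (mod 230896375).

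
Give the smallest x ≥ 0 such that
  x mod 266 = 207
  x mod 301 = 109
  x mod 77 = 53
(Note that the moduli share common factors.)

108469

Combine the congruences pairwise.
gcd(266, 301) = 7 and 7 | (109 − 207), so the pair is consistent; merging gives x ≡ 5527 (mod 11438), where 11438 = lcm(266, 301).
gcd(11438, 77) = 7 and 7 | (53 − 5527), so the pair is consistent; merging gives x ≡ 108469 (mod 125818), where 125818 = lcm(11438, 77).
The solution is unique modulo lcm(266, 301, 77) = 125818.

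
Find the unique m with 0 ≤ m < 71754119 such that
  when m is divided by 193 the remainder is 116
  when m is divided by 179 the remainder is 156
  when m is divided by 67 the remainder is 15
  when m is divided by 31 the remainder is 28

From m ≡ 116 (mod 193) write m = 116 + 193t. Substituting into m ≡ 156 (mod 179) gives 193t ≡ 40 (mod 179), and since 14⁻¹ ≡ 64 (mod 179), t ≡ 54. Hence m ≡ 116 + 193·54 = 10538 (mod 34547).
From m ≡ 10538 (mod 34547) write m = 10538 + 34547t. Substituting into m ≡ 15 (mod 67) gives 34547t ≡ 63 (mod 67), and since 42⁻¹ ≡ 8 (mod 67), t ≡ 35. Hence m ≡ 10538 + 34547·35 = 1219683 (mod 2314649).
From m ≡ 1219683 (mod 2314649) write m = 1219683 + 2314649t. Substituting into m ≡ 28 (mod 31) gives 2314649t ≡ 9 (mod 31), and since 3⁻¹ ≡ 21 (mod 31), t ≡ 3. Hence m ≡ 1219683 + 2314649·3 = 8163630 (mod 71754119).

8163630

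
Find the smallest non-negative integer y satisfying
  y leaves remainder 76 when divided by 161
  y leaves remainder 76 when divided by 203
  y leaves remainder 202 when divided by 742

18752

Combine the congruences pairwise.
gcd(161, 203) = 7 and 7 | (76 − 76), so the pair is consistent; merging gives y ≡ 76 (mod 4669), where 4669 = lcm(161, 203).
gcd(4669, 742) = 7 and 7 | (202 − 76), so the pair is consistent; merging gives y ≡ 18752 (mod 494914), where 494914 = lcm(4669, 742).
The solution is unique modulo lcm(161, 203, 742) = 494914.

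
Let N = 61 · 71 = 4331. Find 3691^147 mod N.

Mod 61: 3691 ≡ 31; by Fermat, exponent reduces to 147 mod 60 = 27; 31^27 ≡ 53 (mod 61).
Mod 71: 3691 ≡ 70; by Fermat, exponent reduces to 147 mod 70 = 7; 70^7 ≡ 70 (mod 71).
Combine by CRT: x ≡ 53 (mod 61), x ≡ 70 (mod 71) ⇒ x ≡ 2981 (mod 4331).

2981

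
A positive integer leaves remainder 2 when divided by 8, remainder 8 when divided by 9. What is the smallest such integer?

From N ≡ 2 (mod 8) write N = 2 + 8t. Substituting into N ≡ 8 (mod 9) gives 8t ≡ 6 (mod 9), and since 8⁻¹ ≡ 8 (mod 9), t ≡ 3. Hence N ≡ 2 + 8·3 = 26 (mod 72).

26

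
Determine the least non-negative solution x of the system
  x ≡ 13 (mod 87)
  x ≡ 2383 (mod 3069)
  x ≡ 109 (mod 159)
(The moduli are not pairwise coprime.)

3415111

Combine the congruences pairwise.
gcd(87, 3069) = 3 and 3 | (2383 − 13), so the pair is consistent; merging gives x ≡ 33073 (mod 89001), where 89001 = lcm(87, 3069).
gcd(89001, 159) = 3 and 3 | (109 − 33073), so the pair is consistent; merging gives x ≡ 3415111 (mod 4717053), where 4717053 = lcm(89001, 159).
The solution is unique modulo lcm(87, 3069, 159) = 4717053.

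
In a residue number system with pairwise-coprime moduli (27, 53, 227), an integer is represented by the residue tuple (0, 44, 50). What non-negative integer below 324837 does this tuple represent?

274266

From x ≡ 0 (mod 27) write x = 0 + 27t. Substituting into x ≡ 44 (mod 53) gives 27t ≡ 44 (mod 53), and since 27⁻¹ ≡ 2 (mod 53), t ≡ 35. Hence x ≡ 0 + 27·35 = 945 (mod 1431).
From x ≡ 945 (mod 1431) write x = 945 + 1431t. Substituting into x ≡ 50 (mod 227) gives 1431t ≡ 13 (mod 227), and since 69⁻¹ ≡ 102 (mod 227), t ≡ 191. Hence x ≡ 945 + 1431·191 = 274266 (mod 324837).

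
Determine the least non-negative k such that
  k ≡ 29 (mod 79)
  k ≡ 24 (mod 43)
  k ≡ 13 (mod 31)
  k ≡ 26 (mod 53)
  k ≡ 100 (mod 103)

229753754

The moduli are pairwise coprime; N = 79·43·31·53·103 = 574870913.
N/79 = 7276847; 7276847 ≡ 78 (mod 79); 78·78 ≡ 1, so inverse 78.
N/43 = 13369091; 13369091 ≡ 4 (mod 43); 4·11 ≡ 1, so inverse 11.
N/31 = 18544223; 18544223 ≡ 23 (mod 31); 23·27 ≡ 1, so inverse 27.
N/53 = 10846621; 10846621 ≡ 12 (mod 53); 12·31 ≡ 1, so inverse 31.
N/103 = 5581271; 5581271 ≡ 10 (mod 103); 10·31 ≡ 1, so inverse 31.
k ≡ 29·7276847·78 + 24·13369091·11 + 13·18544223·27 + 26·10846621·31 + 100·5581271·31 = 52543006837.
52543006837 mod 574870913 = 229753754.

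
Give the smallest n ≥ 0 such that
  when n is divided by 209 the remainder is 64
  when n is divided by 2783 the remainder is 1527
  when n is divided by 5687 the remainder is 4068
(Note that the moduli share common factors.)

gcd(209, 2783) = 11 and 11 | (1527 − 64), so the pair is consistent; merging gives n ≡ 1527 (mod 52877), where 52877 = lcm(209, 2783).
gcd(52877, 5687) = 121 and 121 | (4068 − 1527), so the pair is consistent; merging gives n ≡ 1323452 (mod 2485219), where 2485219 = lcm(52877, 5687).
The solution is unique modulo lcm(209, 2783, 5687) = 2485219.

1323452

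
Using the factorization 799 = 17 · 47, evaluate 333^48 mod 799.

392

Mod 17: 333 ≡ 10; since 16 | 48, by Fermat 10^48 ≡ 1 (mod 17).
Mod 47: 333 ≡ 4; by Fermat, exponent reduces to 48 mod 46 = 2; 4^2 ≡ 16 (mod 47).
Combine by CRT: x ≡ 1 (mod 17), x ≡ 16 (mod 47) ⇒ x ≡ 392 (mod 799).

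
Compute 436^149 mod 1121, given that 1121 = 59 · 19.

Mod 59: 436 ≡ 23; by Fermat, exponent reduces to 149 mod 58 = 33; 23^33 ≡ 55 (mod 59).
Mod 19: 436 ≡ 18; by Fermat, exponent reduces to 149 mod 18 = 5; 18^5 ≡ 18 (mod 19).
Combine by CRT: x ≡ 55 (mod 59), x ≡ 18 (mod 19) ⇒ x ≡ 645 (mod 1121).

645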